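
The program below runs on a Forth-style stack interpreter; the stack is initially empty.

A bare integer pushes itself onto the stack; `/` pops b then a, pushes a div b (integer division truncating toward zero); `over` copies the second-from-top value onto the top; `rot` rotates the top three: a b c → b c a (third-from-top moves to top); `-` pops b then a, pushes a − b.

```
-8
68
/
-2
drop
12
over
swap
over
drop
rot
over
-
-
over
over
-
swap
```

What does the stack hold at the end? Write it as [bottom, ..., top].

-8   : [-8]
68   : [-8, 68]
/    : [0]
-2   : [0, -2]
drop : [0]
12   : [0, 12]
over : [0, 12, 0]
swap : [0, 0, 12]
over : [0, 0, 12, 0]
drop : [0, 0, 12]
rot  : [0, 12, 0]
over : [0, 12, 0, 12]
-    : [0, 12, -12]
-    : [0, 24]
over : [0, 24, 0]
over : [0, 24, 0, 24]
-    : [0, 24, -24]
swap : [0, -24, 24]

[0, -24, 24]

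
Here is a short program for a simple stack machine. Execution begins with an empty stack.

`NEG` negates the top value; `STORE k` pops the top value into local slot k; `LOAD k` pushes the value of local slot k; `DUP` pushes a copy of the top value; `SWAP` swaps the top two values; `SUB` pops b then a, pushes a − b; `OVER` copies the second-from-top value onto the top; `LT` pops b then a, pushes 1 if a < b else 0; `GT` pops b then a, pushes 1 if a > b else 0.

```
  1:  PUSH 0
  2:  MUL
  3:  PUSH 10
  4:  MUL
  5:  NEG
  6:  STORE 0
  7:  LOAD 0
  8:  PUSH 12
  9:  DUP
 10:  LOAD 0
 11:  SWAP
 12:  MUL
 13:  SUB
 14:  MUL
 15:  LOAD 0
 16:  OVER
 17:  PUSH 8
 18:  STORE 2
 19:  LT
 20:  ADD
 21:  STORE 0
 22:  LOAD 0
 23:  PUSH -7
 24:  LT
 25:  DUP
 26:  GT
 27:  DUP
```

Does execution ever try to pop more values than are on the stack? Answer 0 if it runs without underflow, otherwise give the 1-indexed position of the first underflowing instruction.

2

PUSH 0  0
MUL  — needs 2 operands, stack has 1 → underflow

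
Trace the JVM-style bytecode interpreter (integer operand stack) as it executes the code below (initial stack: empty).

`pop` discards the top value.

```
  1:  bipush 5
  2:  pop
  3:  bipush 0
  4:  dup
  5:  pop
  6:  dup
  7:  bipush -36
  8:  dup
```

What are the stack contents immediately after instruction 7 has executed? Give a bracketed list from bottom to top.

[0, 0, -36]

bipush 5   : [5]
pop        : []
bipush 0   : [0]
dup        : [0, 0]
pop        : [0]
dup        : [0, 0]
bipush -36 : [0, 0, -36]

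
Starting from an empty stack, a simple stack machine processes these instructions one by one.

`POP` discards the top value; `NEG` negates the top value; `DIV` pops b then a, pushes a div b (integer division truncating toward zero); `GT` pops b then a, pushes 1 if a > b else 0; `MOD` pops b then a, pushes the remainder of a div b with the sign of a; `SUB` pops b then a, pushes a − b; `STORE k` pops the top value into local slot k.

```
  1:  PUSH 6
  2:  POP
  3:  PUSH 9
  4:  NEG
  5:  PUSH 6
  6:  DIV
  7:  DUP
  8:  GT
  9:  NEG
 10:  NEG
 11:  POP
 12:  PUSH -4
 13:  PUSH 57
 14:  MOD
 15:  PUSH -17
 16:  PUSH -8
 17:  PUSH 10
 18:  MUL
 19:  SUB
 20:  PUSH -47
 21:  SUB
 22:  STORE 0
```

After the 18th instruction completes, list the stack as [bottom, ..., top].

[-4, -17, -80]

PUSH 6   -> 6
POP      -> (empty)
PUSH 9   -> 9
NEG      -> -9
PUSH 6   -> -9 6
DIV      -> -1
DUP      -> -1 -1
GT       -> 0
NEG      -> 0
NEG      -> 0
POP      -> (empty)
PUSH -4  -> -4
PUSH 57  -> -4 57
MOD      -> -4
PUSH -17 -> -4 -17
PUSH -8  -> -4 -17 -8
PUSH 10  -> -4 -17 -8 10
MUL      -> -4 -17 -80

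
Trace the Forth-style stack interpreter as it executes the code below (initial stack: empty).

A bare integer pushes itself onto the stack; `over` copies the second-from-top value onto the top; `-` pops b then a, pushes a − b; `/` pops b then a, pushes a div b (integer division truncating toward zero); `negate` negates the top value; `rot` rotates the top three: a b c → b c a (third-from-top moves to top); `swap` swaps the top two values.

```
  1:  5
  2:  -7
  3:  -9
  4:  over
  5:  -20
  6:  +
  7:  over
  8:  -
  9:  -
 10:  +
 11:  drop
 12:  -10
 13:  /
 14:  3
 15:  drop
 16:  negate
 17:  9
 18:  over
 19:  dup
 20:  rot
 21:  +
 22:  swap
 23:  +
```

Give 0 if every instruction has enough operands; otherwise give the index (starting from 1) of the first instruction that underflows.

5      : [5]
-7     : [5, -7]
-9     : [5, -7, -9]
over   : [5, -7, -9, -7]
-20    : [5, -7, -9, -7, -20]
+      : [5, -7, -9, -27]
over   : [5, -7, -9, -27, -9]
-      : [5, -7, -9, -18]
-      : [5, -7, 9]
+      : [5, 2]
drop   : [5]
-10    : [5, -10]
/      : [0]
3      : [0, 3]
drop   : [0]
negate : [0]
9      : [0, 9]
over   : [0, 9, 0]
dup    : [0, 9, 0, 0]
rot    : [0, 0, 0, 9]
+      : [0, 0, 9]
swap   : [0, 9, 0]
+      : [0, 9]

0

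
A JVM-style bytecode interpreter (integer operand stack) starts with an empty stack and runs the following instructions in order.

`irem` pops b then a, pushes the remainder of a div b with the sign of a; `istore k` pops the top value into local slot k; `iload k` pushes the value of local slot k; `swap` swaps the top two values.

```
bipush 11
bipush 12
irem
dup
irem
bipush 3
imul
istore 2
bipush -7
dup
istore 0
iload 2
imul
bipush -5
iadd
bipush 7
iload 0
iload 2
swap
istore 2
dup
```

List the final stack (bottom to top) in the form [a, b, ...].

bipush 11 -> 11
bipush 12 -> 11 12
irem      -> 11
dup       -> 11 11
irem      -> 0
bipush 3  -> 0 3
imul      -> 0
istore 2  -> (empty)
bipush -7 -> -7
dup       -> -7 -7
istore 0  -> -7
iload 2   -> -7 0
imul      -> 0
bipush -5 -> 0 -5
iadd      -> -5
bipush 7  -> -5 7
iload 0   -> -5 7 -7
iload 2   -> -5 7 -7 0
swap      -> -5 7 0 -7
istore 2  -> -5 7 0
dup       -> -5 7 0 0

[-5, 7, 0, 0]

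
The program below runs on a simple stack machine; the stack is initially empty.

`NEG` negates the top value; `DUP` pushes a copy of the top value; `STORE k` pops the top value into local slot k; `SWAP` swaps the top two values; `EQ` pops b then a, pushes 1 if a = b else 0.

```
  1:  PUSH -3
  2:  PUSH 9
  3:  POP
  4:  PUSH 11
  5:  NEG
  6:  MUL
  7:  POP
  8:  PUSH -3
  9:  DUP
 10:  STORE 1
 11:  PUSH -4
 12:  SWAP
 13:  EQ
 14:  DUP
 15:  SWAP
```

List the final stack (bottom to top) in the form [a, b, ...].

[0, 0]

PUSH -3  [-3]
PUSH 9   [-3, 9]
POP      [-3]
PUSH 11  [-3, 11]
NEG      [-3, -11]
MUL      [33]
POP      []
PUSH -3  [-3]
DUP      [-3, -3]
STORE 1  [-3]
PUSH -4  [-3, -4]
SWAP     [-4, -3]
EQ       [0]
DUP      [0, 0]
SWAP     [0, 0]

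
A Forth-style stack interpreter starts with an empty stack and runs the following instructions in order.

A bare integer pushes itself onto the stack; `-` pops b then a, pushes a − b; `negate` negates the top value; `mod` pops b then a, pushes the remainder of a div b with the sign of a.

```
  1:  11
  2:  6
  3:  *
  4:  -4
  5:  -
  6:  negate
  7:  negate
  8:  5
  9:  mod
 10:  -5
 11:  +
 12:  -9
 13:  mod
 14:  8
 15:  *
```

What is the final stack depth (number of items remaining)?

1

11      11
6       11 6
*       66
-4      66 -4
-       70
negate  -70
negate  70
5       70 5
mod     0
-5      0 -5
+       -5
-9      -5 -9
mod     -5
8       -5 8
*       -40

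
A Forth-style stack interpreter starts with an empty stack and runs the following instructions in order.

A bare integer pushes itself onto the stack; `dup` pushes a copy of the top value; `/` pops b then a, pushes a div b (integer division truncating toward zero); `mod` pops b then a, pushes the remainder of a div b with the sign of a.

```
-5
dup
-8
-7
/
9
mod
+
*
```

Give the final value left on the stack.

-5  → -5
dup → -5 -5
-8  → -5 -5 -8
-7  → -5 -5 -8 -7
/   → -5 -5 1
9   → -5 -5 1 9
mod → -5 -5 1
+   → -5 -4
*   → 20

20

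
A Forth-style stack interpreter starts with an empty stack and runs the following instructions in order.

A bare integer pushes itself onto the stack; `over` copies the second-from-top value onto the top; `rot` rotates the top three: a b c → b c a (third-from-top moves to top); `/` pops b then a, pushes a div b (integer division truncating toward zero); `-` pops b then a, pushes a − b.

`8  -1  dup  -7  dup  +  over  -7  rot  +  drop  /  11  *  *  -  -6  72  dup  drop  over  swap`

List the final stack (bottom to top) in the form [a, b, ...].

8    → 8
-1   → 8 -1
dup  → 8 -1 -1
-7   → 8 -1 -1 -7
dup  → 8 -1 -1 -7 -7
+    → 8 -1 -1 -14
over → 8 -1 -1 -14 -1
-7   → 8 -1 -1 -14 -1 -7
rot  → 8 -1 -1 -1 -7 -14
+    → 8 -1 -1 -1 -21
drop → 8 -1 -1 -1
/    → 8 -1 1
11   → 8 -1 1 11
*    → 8 -1 11
*    → 8 -11
-    → 19
-6   → 19 -6
72   → 19 -6 72
dup  → 19 -6 72 72
drop → 19 -6 72
over → 19 -6 72 -6
swap → 19 -6 -6 72

[19, -6, -6, 72]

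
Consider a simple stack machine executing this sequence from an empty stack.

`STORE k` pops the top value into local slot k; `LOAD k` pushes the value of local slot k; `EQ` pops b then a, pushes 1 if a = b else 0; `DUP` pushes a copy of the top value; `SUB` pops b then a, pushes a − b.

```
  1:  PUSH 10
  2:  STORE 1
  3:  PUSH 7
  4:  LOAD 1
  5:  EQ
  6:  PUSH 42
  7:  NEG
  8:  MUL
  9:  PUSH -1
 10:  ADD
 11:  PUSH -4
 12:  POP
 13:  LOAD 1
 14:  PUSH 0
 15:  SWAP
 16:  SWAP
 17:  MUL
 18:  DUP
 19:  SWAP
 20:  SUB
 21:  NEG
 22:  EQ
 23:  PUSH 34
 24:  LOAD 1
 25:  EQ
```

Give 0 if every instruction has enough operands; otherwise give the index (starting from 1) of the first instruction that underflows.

0

PUSH 10  10
STORE 1  (empty)
PUSH 7   7
LOAD 1   7 10
EQ       0
PUSH 42  0 42
NEG      0 -42
MUL      0
PUSH -1  0 -1
ADD      -1
PUSH -4  -1 -4
POP      -1
LOAD 1   -1 10
PUSH 0   -1 10 0
SWAP     -1 0 10
SWAP     -1 10 0
MUL      -1 0
DUP      -1 0 0
SWAP     -1 0 0
SUB      -1 0
NEG      -1 0
EQ       0
PUSH 34  0 34
LOAD 1   0 34 10
EQ       0 0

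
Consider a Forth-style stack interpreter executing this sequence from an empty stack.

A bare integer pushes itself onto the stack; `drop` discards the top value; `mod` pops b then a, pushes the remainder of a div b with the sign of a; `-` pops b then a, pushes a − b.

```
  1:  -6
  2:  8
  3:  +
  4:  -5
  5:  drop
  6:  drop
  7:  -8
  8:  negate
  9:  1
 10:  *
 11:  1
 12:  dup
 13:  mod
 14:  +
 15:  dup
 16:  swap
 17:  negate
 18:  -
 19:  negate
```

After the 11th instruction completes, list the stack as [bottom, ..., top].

-6      [-6]
8       [-6, 8]
+       [2]
-5      [2, -5]
drop    [2]
drop    []
-8      [-8]
negate  [8]
1       [8, 1]
*       [8]
1       [8, 1]

[8, 1]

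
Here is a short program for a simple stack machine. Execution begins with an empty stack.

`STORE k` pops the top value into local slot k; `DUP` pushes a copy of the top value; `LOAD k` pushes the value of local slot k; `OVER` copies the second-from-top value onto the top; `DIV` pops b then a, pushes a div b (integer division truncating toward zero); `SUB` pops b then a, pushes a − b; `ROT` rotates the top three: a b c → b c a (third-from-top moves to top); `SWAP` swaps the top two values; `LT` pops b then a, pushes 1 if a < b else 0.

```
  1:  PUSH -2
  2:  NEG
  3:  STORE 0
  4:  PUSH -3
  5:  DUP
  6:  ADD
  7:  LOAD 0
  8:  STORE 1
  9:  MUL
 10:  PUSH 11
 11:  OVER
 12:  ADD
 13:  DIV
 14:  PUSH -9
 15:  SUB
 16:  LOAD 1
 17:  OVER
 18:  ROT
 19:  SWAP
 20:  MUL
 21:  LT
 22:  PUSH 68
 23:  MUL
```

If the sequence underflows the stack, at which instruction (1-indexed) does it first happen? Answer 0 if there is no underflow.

PUSH -2  [-2]
NEG      [2]
STORE 0  []
PUSH -3  [-3]
DUP      [-3, -3]
ADD      [-6]
LOAD 0   [-6, 2]
STORE 1  [-6]
MUL  — needs 2 operands, stack has 1 → underflow

9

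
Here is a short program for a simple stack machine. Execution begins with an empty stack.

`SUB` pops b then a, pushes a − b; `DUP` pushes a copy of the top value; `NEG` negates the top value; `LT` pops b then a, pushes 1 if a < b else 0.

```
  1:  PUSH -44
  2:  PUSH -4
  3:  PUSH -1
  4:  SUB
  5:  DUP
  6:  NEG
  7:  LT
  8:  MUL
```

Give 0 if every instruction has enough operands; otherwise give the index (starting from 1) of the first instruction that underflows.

PUSH -44 → [-44]
PUSH -4  → [-44, -4]
PUSH -1  → [-44, -4, -1]
SUB      → [-44, -3]
DUP      → [-44, -3, -3]
NEG      → [-44, -3, 3]
LT       → [-44, 1]
MUL      → [-44]

0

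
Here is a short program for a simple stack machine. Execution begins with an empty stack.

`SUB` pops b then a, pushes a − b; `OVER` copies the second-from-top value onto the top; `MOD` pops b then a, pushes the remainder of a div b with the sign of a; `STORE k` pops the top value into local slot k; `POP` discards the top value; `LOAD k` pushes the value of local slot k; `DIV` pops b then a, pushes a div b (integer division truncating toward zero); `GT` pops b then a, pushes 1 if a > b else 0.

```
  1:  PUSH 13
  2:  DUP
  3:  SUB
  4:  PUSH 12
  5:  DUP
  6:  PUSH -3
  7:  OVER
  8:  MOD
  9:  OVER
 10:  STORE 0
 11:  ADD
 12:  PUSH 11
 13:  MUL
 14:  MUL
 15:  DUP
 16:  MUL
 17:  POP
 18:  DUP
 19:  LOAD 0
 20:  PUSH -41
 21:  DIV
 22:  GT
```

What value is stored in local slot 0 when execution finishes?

PUSH 13   13
DUP       13 13
SUB       0
PUSH 12   0 12
DUP       0 12 12
PUSH -3   0 12 12 -3
OVER      0 12 12 -3 12
MOD       0 12 12 -3
OVER      0 12 12 -3 12
STORE 0   0 12 12 -3
ADD       0 12 9
PUSH 11   0 12 9 11
MUL       0 12 99
MUL       0 1188
DUP       0 1188 1188
MUL       0 1411344
POP       0
DUP       0 0
LOAD 0    0 0 12
PUSH -41  0 0 12 -41
DIV       0 0 0
GT        0 0

12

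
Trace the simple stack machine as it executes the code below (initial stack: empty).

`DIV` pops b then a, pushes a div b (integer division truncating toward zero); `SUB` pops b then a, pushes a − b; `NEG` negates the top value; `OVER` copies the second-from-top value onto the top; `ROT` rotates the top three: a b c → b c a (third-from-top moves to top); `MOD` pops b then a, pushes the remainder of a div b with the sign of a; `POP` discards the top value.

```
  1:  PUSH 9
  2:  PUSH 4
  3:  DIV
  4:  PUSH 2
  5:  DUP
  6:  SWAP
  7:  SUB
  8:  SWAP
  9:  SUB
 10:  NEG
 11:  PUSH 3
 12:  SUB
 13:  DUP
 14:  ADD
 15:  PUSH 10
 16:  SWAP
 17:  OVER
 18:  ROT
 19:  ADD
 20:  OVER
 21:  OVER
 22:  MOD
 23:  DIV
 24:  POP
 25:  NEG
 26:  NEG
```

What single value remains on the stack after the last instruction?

PUSH 9  → 9
PUSH 4  → 9 4
DIV     → 2
PUSH 2  → 2 2
DUP     → 2 2 2
SWAP    → 2 2 2
SUB     → 2 0
SWAP    → 0 2
SUB     → -2
NEG     → 2
PUSH 3  → 2 3
SUB     → -1
DUP     → -1 -1
ADD     → -2
PUSH 10 → -2 10
SWAP    → 10 -2
OVER    → 10 -2 10
ROT     → -2 10 10
ADD     → -2 20
OVER    → -2 20 -2
OVER    → -2 20 -2 20
MOD     → -2 20 -2
DIV     → -2 -10
POP     → -2
NEG     → 2
NEG     → -2

-2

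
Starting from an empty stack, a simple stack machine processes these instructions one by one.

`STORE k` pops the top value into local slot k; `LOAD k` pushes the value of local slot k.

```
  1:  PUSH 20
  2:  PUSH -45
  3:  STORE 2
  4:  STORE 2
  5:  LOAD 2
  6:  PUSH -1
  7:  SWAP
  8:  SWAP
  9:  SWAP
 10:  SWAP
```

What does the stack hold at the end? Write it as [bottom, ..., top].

PUSH 20  → 20
PUSH -45 → 20 -45
STORE 2  → 20
STORE 2  → (empty)
LOAD 2   → 20
PUSH -1  → 20 -1
SWAP     → -1 20
SWAP     → 20 -1
SWAP     → -1 20
SWAP     → 20 -1

[20, -1]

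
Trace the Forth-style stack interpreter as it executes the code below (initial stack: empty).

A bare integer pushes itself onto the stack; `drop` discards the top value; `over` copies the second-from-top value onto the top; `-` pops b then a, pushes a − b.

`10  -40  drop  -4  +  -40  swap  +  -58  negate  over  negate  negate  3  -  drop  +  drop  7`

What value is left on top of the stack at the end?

10      10
-40     10 -40
drop    10
-4      10 -4
+       6
-40     6 -40
swap    -40 6
+       -34
-58     -34 -58
negate  -34 58
over    -34 58 -34
negate  -34 58 34
negate  -34 58 -34
3       -34 58 -34 3
-       -34 58 -37
drop    -34 58
+       24
drop    (empty)
7       7

7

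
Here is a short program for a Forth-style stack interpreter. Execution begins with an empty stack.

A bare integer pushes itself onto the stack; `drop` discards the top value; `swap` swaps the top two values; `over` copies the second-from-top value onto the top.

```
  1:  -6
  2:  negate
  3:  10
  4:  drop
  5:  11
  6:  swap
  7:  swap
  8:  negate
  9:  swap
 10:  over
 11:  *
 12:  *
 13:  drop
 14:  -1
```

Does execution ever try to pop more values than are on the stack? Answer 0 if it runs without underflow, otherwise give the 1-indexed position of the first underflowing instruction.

-6     → [-6]
negate → [6]
10     → [6, 10]
drop   → [6]
11     → [6, 11]
swap   → [11, 6]
swap   → [6, 11]
negate → [6, -11]
swap   → [-11, 6]
over   → [-11, 6, -11]
*      → [-11, -66]
*      → [726]
drop   → []
-1     → [-1]

0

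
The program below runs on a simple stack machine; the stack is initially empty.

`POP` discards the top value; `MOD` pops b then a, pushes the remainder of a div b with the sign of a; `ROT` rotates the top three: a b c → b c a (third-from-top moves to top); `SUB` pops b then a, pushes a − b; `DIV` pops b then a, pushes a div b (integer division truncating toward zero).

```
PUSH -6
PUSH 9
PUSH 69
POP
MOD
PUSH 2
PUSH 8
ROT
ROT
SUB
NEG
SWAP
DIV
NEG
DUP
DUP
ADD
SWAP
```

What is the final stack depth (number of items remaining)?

2

PUSH -6 → [-6]
PUSH 9  → [-6, 9]
PUSH 69 → [-6, 9, 69]
POP     → [-6, 9]
MOD     → [-6]
PUSH 2  → [-6, 2]
PUSH 8  → [-6, 2, 8]
ROT     → [2, 8, -6]
ROT     → [8, -6, 2]
SUB     → [8, -8]
NEG     → [8, 8]
SWAP    → [8, 8]
DIV     → [1]
NEG     → [-1]
DUP     → [-1, -1]
DUP     → [-1, -1, -1]
ADD     → [-1, -2]
SWAP    → [-2, -1]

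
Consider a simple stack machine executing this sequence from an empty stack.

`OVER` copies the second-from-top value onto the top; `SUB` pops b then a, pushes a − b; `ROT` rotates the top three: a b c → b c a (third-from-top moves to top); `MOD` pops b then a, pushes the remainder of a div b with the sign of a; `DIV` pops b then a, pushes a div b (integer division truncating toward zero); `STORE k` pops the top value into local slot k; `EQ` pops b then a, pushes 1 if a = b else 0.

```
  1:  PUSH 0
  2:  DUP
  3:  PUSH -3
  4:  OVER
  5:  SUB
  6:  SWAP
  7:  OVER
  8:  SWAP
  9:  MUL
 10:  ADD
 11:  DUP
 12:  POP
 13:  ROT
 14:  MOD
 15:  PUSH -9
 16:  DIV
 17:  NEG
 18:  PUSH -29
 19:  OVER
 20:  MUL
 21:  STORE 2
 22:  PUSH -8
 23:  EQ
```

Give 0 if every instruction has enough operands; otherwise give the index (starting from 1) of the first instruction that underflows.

PUSH 0   0
DUP      0 0
PUSH -3  0 0 -3
OVER     0 0 -3 0
SUB      0 0 -3
SWAP     0 -3 0
OVER     0 -3 0 -3
SWAP     0 -3 -3 0
MUL      0 -3 0
ADD      0 -3
DUP      0 -3 -3
POP      0 -3
ROT  — needs 3 operands, stack has 2 → underflow

13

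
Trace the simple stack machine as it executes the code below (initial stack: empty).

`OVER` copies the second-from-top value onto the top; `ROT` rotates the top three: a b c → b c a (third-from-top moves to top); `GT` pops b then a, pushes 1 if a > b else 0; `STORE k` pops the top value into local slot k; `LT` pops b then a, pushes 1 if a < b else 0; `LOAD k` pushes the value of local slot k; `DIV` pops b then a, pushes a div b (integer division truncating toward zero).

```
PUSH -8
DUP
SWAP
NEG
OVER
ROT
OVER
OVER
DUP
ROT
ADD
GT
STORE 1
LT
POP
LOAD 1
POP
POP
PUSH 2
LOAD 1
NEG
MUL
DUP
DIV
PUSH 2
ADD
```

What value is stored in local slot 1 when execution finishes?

1

PUSH -8 : -8
DUP     : -8 -8
SWAP    : -8 -8
NEG     : -8 8
OVER    : -8 8 -8
ROT     : 8 -8 -8
OVER    : 8 -8 -8 -8
OVER    : 8 -8 -8 -8 -8
DUP     : 8 -8 -8 -8 -8 -8
ROT     : 8 -8 -8 -8 -8 -8
ADD     : 8 -8 -8 -8 -16
GT      : 8 -8 -8 1
STORE 1 : 8 -8 -8
LT      : 8 0
POP     : 8
LOAD 1  : 8 1
POP     : 8
POP     : (empty)
PUSH 2  : 2
LOAD 1  : 2 1
NEG     : 2 -1
MUL     : -2
DUP     : -2 -2
DIV     : 1
PUSH 2  : 1 2
ADD     : 3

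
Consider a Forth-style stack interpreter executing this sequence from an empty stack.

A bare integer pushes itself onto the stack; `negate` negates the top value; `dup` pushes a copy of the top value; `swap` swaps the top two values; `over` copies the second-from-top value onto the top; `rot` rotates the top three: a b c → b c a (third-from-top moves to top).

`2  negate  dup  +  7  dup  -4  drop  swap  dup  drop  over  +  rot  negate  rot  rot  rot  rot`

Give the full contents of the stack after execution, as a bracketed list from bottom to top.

[14, 4, 7]

2      : 2
negate : -2
dup    : -2 -2
+      : -4
7      : -4 7
dup    : -4 7 7
-4     : -4 7 7 -4
drop   : -4 7 7
swap   : -4 7 7
dup    : -4 7 7 7
drop   : -4 7 7
over   : -4 7 7 7
+      : -4 7 14
rot    : 7 14 -4
negate : 7 14 4
rot    : 14 4 7
rot    : 4 7 14
rot    : 7 14 4
rot    : 14 4 7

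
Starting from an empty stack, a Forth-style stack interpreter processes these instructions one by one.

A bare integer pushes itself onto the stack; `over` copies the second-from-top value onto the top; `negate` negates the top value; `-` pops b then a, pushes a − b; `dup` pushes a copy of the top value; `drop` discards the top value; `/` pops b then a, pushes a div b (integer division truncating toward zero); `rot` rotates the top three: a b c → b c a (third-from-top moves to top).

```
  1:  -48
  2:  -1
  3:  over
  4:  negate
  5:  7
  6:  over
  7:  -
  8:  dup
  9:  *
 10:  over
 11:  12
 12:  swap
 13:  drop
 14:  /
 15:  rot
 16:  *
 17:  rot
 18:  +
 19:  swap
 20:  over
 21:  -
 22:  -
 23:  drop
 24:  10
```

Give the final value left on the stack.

-48    → -48
-1     → -48 -1
over   → -48 -1 -48
negate → -48 -1 48
7      → -48 -1 48 7
over   → -48 -1 48 7 48
-      → -48 -1 48 -41
dup    → -48 -1 48 -41 -41
*      → -48 -1 48 1681
over   → -48 -1 48 1681 48
12     → -48 -1 48 1681 48 12
swap   → -48 -1 48 1681 12 48
drop   → -48 -1 48 1681 12
/      → -48 -1 48 140
rot    → -48 48 140 -1
*      → -48 48 -140
rot    → 48 -140 -48
+      → 48 -188
swap   → -188 48
over   → -188 48 -188
-      → -188 236
-      → -424
drop   → (empty)
10     → 10

10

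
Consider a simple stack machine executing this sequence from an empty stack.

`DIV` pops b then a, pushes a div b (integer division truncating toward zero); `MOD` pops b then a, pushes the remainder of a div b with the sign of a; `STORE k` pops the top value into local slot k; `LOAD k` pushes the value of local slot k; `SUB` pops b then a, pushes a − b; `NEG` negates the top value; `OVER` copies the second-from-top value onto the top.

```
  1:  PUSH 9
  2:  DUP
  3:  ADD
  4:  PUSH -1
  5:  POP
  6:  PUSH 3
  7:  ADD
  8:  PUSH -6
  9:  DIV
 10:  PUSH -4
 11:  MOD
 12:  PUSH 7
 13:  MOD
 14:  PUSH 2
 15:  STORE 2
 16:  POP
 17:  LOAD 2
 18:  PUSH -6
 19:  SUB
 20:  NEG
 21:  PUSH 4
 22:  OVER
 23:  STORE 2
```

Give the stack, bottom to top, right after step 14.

[-3, 2]

PUSH 9  : [9]
DUP     : [9, 9]
ADD     : [18]
PUSH -1 : [18, -1]
POP     : [18]
PUSH 3  : [18, 3]
ADD     : [21]
PUSH -6 : [21, -6]
DIV     : [-3]
PUSH -4 : [-3, -4]
MOD     : [-3]
PUSH 7  : [-3, 7]
MOD     : [-3]
PUSH 2  : [-3, 2]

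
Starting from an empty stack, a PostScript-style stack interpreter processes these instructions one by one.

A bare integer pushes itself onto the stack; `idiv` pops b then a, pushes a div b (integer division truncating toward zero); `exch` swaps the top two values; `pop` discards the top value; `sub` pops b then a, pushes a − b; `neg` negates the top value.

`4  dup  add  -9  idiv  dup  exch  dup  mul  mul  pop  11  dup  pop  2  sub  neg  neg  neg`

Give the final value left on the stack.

-9

4    : [4]
dup  : [4, 4]
add  : [8]
-9   : [8, -9]
idiv : [0]
dup  : [0, 0]
exch : [0, 0]
dup  : [0, 0, 0]
mul  : [0, 0]
mul  : [0]
pop  : []
11   : [11]
dup  : [11, 11]
pop  : [11]
2    : [11, 2]
sub  : [9]
neg  : [-9]
neg  : [9]
neg  : [-9]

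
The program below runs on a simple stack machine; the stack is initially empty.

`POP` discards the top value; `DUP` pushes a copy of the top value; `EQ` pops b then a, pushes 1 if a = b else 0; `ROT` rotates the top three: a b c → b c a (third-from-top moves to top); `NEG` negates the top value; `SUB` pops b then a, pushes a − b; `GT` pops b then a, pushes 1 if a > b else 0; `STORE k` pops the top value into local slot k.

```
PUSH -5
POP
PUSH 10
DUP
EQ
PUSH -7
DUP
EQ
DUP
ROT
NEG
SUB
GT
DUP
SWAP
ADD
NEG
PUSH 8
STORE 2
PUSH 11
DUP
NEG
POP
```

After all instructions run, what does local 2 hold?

PUSH -5 → [-5]
POP     → []
PUSH 10 → [10]
DUP     → [10, 10]
EQ      → [1]
PUSH -7 → [1, -7]
DUP     → [1, -7, -7]
EQ      → [1, 1]
DUP     → [1, 1, 1]
ROT     → [1, 1, 1]
NEG     → [1, 1, -1]
SUB     → [1, 2]
GT      → [0]
DUP     → [0, 0]
SWAP    → [0, 0]
ADD     → [0]
NEG     → [0]
PUSH 8  → [0, 8]
STORE 2 → [0]
PUSH 11 → [0, 11]
DUP     → [0, 11, 11]
NEG     → [0, 11, -11]
POP     → [0, 11]

8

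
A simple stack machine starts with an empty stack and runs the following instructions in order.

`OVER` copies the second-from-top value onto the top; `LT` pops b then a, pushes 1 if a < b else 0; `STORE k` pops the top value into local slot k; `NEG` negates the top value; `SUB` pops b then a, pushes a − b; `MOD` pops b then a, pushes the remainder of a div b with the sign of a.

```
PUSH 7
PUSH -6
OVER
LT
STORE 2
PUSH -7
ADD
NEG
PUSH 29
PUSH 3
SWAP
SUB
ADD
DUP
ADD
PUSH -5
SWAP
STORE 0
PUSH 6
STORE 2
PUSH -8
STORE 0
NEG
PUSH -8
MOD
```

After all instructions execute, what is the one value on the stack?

5

PUSH 7   7
PUSH -6  7 -6
OVER     7 -6 7
LT       7 1
STORE 2  7
PUSH -7  7 -7
ADD      0
NEG      0
PUSH 29  0 29
PUSH 3   0 29 3
SWAP     0 3 29
SUB      0 -26
ADD      -26
DUP      -26 -26
ADD      -52
PUSH -5  -52 -5
SWAP     -5 -52
STORE 0  -5
PUSH 6   -5 6
STORE 2  -5
PUSH -8  -5 -8
STORE 0  -5
NEG      5
PUSH -8  5 -8
MOD      5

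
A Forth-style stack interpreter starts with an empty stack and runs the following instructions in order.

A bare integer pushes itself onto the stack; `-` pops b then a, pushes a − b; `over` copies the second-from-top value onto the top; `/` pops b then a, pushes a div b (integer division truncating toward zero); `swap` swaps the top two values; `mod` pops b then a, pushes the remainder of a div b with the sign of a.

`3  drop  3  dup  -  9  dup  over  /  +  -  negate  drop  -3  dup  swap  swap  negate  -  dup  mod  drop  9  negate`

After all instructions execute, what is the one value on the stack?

-9

3      → 3
drop   → (empty)
3      → 3
dup    → 3 3
-      → 0
9      → 0 9
dup    → 0 9 9
over   → 0 9 9 9
/      → 0 9 1
+      → 0 10
-      → -10
negate → 10
drop   → (empty)
-3     → -3
dup    → -3 -3
swap   → -3 -3
swap   → -3 -3
negate → -3 3
-      → -6
dup    → -6 -6
mod    → 0
drop   → (empty)
9      → 9
negate → -9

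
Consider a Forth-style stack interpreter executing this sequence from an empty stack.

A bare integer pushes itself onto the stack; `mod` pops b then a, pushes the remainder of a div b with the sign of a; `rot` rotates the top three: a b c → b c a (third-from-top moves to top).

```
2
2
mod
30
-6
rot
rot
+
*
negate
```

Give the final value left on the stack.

2      : 2
2      : 2 2
mod    : 0
30     : 0 30
-6     : 0 30 -6
rot    : 30 -6 0
rot    : -6 0 30
+      : -6 30
*      : -180
negate : 180

180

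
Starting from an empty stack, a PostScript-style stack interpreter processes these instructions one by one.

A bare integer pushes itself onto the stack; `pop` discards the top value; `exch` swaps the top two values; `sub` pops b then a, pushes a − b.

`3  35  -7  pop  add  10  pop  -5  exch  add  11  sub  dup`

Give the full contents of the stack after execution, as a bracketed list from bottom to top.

[22, 22]

3     [3]
35    [3, 35]
-7    [3, 35, -7]
pop   [3, 35]
add   [38]
10    [38, 10]
pop   [38]
-5    [38, -5]
exch  [-5, 38]
add   [33]
11    [33, 11]
sub   [22]
dup   [22, 22]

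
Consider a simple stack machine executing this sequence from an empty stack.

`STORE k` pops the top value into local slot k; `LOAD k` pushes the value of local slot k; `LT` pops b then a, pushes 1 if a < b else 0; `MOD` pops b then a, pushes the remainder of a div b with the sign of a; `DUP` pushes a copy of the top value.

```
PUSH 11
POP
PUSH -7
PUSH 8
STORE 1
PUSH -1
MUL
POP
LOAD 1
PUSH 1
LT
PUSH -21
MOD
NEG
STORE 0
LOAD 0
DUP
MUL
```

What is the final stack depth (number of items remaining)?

1

PUSH 11   [11]
POP       []
PUSH -7   [-7]
PUSH 8    [-7, 8]
STORE 1   [-7]
PUSH -1   [-7, -1]
MUL       [7]
POP       []
LOAD 1    [8]
PUSH 1    [8, 1]
LT        [0]
PUSH -21  [0, -21]
MOD       [0]
NEG       [0]
STORE 0   []
LOAD 0    [0]
DUP       [0, 0]
MUL       [0]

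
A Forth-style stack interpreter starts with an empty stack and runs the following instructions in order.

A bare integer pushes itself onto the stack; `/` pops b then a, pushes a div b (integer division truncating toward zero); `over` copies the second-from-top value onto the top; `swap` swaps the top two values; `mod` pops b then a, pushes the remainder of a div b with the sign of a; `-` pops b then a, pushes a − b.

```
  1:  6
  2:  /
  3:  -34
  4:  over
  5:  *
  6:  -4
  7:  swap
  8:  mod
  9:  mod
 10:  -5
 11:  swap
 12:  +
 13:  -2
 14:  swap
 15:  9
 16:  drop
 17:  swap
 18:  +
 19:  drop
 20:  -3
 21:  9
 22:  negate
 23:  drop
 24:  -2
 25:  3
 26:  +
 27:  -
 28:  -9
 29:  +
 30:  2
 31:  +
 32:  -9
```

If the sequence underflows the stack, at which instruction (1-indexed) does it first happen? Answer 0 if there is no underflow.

6  [6]
/  — needs 2 operands, stack has 1 → underflow

2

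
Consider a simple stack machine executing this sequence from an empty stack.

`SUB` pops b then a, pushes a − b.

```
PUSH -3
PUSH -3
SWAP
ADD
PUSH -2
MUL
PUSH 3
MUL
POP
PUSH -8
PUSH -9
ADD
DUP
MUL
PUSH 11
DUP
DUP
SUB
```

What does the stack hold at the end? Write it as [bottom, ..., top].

PUSH -3 -> [-3]
PUSH -3 -> [-3, -3]
SWAP    -> [-3, -3]
ADD     -> [-6]
PUSH -2 -> [-6, -2]
MUL     -> [12]
PUSH 3  -> [12, 3]
MUL     -> [36]
POP     -> []
PUSH -8 -> [-8]
PUSH -9 -> [-8, -9]
ADD     -> [-17]
DUP     -> [-17, -17]
MUL     -> [289]
PUSH 11 -> [289, 11]
DUP     -> [289, 11, 11]
DUP     -> [289, 11, 11, 11]
SUB     -> [289, 11, 0]

[289, 11, 0]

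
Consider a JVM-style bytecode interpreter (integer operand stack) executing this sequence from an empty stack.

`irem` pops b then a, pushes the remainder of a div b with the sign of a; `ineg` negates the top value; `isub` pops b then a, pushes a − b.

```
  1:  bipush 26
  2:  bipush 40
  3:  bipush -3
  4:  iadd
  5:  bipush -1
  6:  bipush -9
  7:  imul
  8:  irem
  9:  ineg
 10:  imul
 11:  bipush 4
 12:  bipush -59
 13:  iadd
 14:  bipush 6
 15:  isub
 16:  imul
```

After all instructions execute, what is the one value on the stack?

1586

bipush 26  → [26]
bipush 40  → [26, 40]
bipush -3  → [26, 40, -3]
iadd       → [26, 37]
bipush -1  → [26, 37, -1]
bipush -9  → [26, 37, -1, -9]
imul       → [26, 37, 9]
irem       → [26, 1]
ineg       → [26, -1]
imul       → [-26]
bipush 4   → [-26, 4]
bipush -59 → [-26, 4, -59]
iadd       → [-26, -55]
bipush 6   → [-26, -55, 6]
isub       → [-26, -61]
imul       → [1586]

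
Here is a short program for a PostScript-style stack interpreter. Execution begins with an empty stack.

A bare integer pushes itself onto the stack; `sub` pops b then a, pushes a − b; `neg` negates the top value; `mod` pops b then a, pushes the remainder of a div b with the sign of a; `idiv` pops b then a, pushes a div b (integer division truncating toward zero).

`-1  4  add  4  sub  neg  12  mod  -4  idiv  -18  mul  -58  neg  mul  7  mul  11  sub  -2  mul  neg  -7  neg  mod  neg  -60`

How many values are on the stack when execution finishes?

-1   : [-1]
4    : [-1, 4]
add  : [3]
4    : [3, 4]
sub  : [-1]
neg  : [1]
12   : [1, 12]
mod  : [1]
-4   : [1, -4]
idiv : [0]
-18  : [0, -18]
mul  : [0]
-58  : [0, -58]
neg  : [0, 58]
mul  : [0]
7    : [0, 7]
mul  : [0]
11   : [0, 11]
sub  : [-11]
-2   : [-11, -2]
mul  : [22]
neg  : [-22]
-7   : [-22, -7]
neg  : [-22, 7]
mod  : [-1]
neg  : [1]
-60  : [1, -60]

2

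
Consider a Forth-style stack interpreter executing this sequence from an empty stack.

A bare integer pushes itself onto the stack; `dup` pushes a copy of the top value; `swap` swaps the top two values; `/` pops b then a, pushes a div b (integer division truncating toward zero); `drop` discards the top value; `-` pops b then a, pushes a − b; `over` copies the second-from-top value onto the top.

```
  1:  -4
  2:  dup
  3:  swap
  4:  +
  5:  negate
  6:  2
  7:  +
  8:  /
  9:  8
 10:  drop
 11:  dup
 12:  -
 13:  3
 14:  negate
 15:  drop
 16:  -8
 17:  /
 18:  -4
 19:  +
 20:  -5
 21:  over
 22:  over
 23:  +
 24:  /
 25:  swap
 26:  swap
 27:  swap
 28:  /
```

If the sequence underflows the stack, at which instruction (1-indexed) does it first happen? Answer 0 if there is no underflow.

-4     -> -4
dup    -> -4 -4
swap   -> -4 -4
+      -> -8
negate -> 8
2      -> 8 2
+      -> 10
/  — needs 2 operands, stack has 1 → underflow

8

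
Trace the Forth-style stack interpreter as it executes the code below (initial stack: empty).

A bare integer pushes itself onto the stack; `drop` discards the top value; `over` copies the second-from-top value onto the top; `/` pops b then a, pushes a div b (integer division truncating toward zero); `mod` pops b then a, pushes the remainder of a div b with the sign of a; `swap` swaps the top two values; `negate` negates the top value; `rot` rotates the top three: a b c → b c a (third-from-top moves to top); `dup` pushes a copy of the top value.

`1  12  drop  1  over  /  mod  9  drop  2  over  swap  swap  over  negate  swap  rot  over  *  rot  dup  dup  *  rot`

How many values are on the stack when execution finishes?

5

1      -> 1
12     -> 1 12
drop   -> 1
1      -> 1 1
over   -> 1 1 1
/      -> 1 1
mod    -> 0
9      -> 0 9
drop   -> 0
2      -> 0 2
over   -> 0 2 0
swap   -> 0 0 2
swap   -> 0 2 0
over   -> 0 2 0 2
negate -> 0 2 0 -2
swap   -> 0 2 -2 0
rot    -> 0 -2 0 2
over   -> 0 -2 0 2 0
*      -> 0 -2 0 0
rot    -> 0 0 0 -2
dup    -> 0 0 0 -2 -2
dup    -> 0 0 0 -2 -2 -2
*      -> 0 0 0 -2 4
rot    -> 0 0 -2 4 0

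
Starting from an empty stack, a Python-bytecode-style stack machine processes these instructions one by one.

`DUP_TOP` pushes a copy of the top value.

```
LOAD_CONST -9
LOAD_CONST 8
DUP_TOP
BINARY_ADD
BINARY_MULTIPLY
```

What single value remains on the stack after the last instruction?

-144

LOAD_CONST -9   -> -9
LOAD_CONST 8    -> -9 8
DUP_TOP         -> -9 8 8
BINARY_ADD      -> -9 16
BINARY_MULTIPLY -> -144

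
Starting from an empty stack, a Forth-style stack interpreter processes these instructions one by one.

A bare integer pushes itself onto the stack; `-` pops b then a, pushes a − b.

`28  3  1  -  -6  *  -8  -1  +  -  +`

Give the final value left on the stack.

25

28 -> 28
3  -> 28 3
1  -> 28 3 1
-  -> 28 2
-6 -> 28 2 -6
*  -> 28 -12
-8 -> 28 -12 -8
-1 -> 28 -12 -8 -1
+  -> 28 -12 -9
-  -> 28 -3
+  -> 25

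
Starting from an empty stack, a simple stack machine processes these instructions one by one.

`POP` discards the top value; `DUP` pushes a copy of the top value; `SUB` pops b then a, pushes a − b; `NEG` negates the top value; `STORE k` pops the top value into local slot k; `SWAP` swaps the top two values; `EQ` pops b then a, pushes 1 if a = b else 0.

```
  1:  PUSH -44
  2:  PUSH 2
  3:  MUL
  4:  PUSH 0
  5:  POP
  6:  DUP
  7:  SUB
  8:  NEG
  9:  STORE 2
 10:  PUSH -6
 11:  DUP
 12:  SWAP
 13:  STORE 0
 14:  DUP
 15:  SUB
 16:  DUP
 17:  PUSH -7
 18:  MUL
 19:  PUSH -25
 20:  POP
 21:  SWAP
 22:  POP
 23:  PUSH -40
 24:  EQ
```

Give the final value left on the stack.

PUSH -44  [-44]
PUSH 2    [-44, 2]
MUL       [-88]
PUSH 0    [-88, 0]
POP       [-88]
DUP       [-88, -88]
SUB       [0]
NEG       [0]
STORE 2   []
PUSH -6   [-6]
DUP       [-6, -6]
SWAP      [-6, -6]
STORE 0   [-6]
DUP       [-6, -6]
SUB       [0]
DUP       [0, 0]
PUSH -7   [0, 0, -7]
MUL       [0, 0]
PUSH -25  [0, 0, -25]
POP       [0, 0]
SWAP      [0, 0]
POP       [0]
PUSH -40  [0, -40]
EQ        [0]

0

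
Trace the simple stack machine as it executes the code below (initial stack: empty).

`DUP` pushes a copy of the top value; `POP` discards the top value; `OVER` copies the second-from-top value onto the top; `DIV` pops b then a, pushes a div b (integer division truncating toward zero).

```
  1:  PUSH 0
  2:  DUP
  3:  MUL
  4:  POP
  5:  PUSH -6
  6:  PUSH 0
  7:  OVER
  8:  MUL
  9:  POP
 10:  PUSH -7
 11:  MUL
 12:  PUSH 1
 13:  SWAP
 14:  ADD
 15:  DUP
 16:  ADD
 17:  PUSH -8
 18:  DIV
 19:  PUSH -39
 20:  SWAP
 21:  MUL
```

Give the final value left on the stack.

PUSH 0   : [0]
DUP      : [0, 0]
MUL      : [0]
POP      : []
PUSH -6  : [-6]
PUSH 0   : [-6, 0]
OVER     : [-6, 0, -6]
MUL      : [-6, 0]
POP      : [-6]
PUSH -7  : [-6, -7]
MUL      : [42]
PUSH 1   : [42, 1]
SWAP     : [1, 42]
ADD      : [43]
DUP      : [43, 43]
ADD      : [86]
PUSH -8  : [86, -8]
DIV      : [-10]
PUSH -39 : [-10, -39]
SWAP     : [-39, -10]
MUL      : [390]

390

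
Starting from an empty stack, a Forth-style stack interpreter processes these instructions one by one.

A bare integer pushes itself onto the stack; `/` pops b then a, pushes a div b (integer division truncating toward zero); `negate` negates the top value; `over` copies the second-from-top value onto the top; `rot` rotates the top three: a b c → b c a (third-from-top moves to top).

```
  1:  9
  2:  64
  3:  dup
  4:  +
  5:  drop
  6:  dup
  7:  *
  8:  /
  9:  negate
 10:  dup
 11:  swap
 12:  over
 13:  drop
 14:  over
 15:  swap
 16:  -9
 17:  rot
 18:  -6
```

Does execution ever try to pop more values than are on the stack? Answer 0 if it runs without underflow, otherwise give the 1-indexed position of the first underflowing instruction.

8

9    -> 9
64   -> 9 64
dup  -> 9 64 64
+    -> 9 128
drop -> 9
dup  -> 9 9
*    -> 81
/  — needs 2 operands, stack has 1 → underflow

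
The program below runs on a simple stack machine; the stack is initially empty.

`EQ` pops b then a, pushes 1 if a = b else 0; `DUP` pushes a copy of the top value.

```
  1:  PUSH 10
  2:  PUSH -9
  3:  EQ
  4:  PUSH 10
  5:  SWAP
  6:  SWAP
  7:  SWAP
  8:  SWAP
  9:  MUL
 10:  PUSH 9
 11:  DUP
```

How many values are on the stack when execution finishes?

PUSH 10 -> [10]
PUSH -9 -> [10, -9]
EQ      -> [0]
PUSH 10 -> [0, 10]
SWAP    -> [10, 0]
SWAP    -> [0, 10]
SWAP    -> [10, 0]
SWAP    -> [0, 10]
MUL     -> [0]
PUSH 9  -> [0, 9]
DUP     -> [0, 9, 9]

3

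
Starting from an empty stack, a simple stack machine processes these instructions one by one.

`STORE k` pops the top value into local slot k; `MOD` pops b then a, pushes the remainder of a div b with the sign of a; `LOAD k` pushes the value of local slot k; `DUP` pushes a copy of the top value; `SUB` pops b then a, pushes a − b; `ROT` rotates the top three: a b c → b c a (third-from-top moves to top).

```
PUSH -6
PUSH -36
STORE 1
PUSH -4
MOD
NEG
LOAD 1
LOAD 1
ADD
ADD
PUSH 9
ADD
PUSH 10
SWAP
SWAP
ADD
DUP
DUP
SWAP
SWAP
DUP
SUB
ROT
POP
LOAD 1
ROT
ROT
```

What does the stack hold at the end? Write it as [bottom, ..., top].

[-36, -51, 0]

PUSH -6  → [-6]
PUSH -36 → [-6, -36]
STORE 1  → [-6]
PUSH -4  → [-6, -4]
MOD      → [-2]
NEG      → [2]
LOAD 1   → [2, -36]
LOAD 1   → [2, -36, -36]
ADD      → [2, -72]
ADD      → [-70]
PUSH 9   → [-70, 9]
ADD      → [-61]
PUSH 10  → [-61, 10]
SWAP     → [10, -61]
SWAP     → [-61, 10]
ADD      → [-51]
DUP      → [-51, -51]
DUP      → [-51, -51, -51]
SWAP     → [-51, -51, -51]
SWAP     → [-51, -51, -51]
DUP      → [-51, -51, -51, -51]
SUB      → [-51, -51, 0]
ROT      → [-51, 0, -51]
POP      → [-51, 0]
LOAD 1   → [-51, 0, -36]
ROT      → [0, -36, -51]
ROT      → [-36, -51, 0]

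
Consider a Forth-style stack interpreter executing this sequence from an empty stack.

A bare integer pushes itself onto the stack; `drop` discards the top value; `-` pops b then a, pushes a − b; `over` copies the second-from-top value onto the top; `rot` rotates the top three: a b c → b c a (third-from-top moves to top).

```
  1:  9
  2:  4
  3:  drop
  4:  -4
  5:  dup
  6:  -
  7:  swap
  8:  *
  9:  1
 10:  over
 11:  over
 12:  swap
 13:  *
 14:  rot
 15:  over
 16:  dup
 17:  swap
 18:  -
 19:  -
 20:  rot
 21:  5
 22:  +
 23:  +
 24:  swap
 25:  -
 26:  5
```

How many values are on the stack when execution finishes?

2

9     [9]
4     [9, 4]
drop  [9]
-4    [9, -4]
dup   [9, -4, -4]
-     [9, 0]
swap  [0, 9]
*     [0]
1     [0, 1]
over  [0, 1, 0]
over  [0, 1, 0, 1]
swap  [0, 1, 1, 0]
*     [0, 1, 0]
rot   [1, 0, 0]
over  [1, 0, 0, 0]
dup   [1, 0, 0, 0, 0]
swap  [1, 0, 0, 0, 0]
-     [1, 0, 0, 0]
-     [1, 0, 0]
rot   [0, 0, 1]
5     [0, 0, 1, 5]
+     [0, 0, 6]
+     [0, 6]
swap  [6, 0]
-     [6]
5     [6, 5]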